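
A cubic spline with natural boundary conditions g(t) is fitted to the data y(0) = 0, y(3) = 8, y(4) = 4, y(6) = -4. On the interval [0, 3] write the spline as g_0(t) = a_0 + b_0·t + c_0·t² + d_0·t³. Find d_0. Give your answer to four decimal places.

Write m_i for g''(x_i). With h_i = 3, 1, 2 and divided differences Δ_i = 8/3, -4, -4, the continuity of g' gives the tridiagonal system
  3·m_0 + 8·m_1 + 1·m_2 = 6(Δ_1 - Δ_0) = -40
  1·m_1 + 6·m_2 + 2·m_3 = 6(Δ_2 - Δ_1) = 0
Natural end conditions: m_0 = m_3 = 0.
Solving the tridiagonal system: m_0 = 0, m_1 = -240/47, m_2 = 40/47, m_3 = 0.
On [0, 3], with g_0(t) = a_0 + b_0·t + c_0·t² + d_0·t³: c_0 = m_0/2 = 0, d_0 = (m_1 - m_0)/(6h_0) = -40/141, b_0 = Δ_0 - h_0(2m_0 + m_1)/6 = 736/141.

-0.2837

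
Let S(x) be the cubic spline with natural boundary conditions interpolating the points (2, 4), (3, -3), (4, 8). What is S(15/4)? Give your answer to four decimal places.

Put M_i = S'' at the i-th knot. Here h = (1, 1) and Δ = (-7, 11), so the interior equations h_(i-1)·M_(i-1) + 2(h_(i-1)+h_i)·M_i + h_i·M_(i+1) = 6(Δ_i − Δ_(i-1)) read
  1·M_0 + 4·M_1 + 1·M_2 = 6(Δ_1 - Δ_0) = 108
Natural end conditions: M_0 = M_2 = 0.
Forward elimination and back-substitution give M_0 = 0, M_1 = 27, M_2 = 0.
On [3, 4], S(x) = -3 + 2·(x - 3) + 27/2·(x - 3)² - 9/2·(x - 3)³.
With (x - 3) = 3/4: S(15/4) = 537/128.

4.1953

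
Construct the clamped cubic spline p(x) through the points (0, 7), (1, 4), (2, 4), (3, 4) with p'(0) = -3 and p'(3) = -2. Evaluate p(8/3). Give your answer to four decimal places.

Write σ_i for p''(x_i). With h_i = 1, 1, 1 and divided differences Δ_i = -3, 0, 0, the continuity of p' gives the tridiagonal system
  1·σ_0 + 4·σ_1 + 1·σ_2 = 6(Δ_1 - Δ_0) = 18
  1·σ_1 + 4·σ_2 + 1·σ_3 = 6(Δ_2 - Δ_1) = 0
Clamped end conditions give two more equations: 2h_0·σ_0 + h_0·σ_1 = 6(Δ_0 - p'(0)) = 0 and h_2·σ_2 + 2h_2·σ_3 = 6(p'(3) - Δ_2) = -12.
Solving: σ_0 = -38/15, σ_1 = 76/15, σ_2 = 4/15, σ_3 = -92/15.
On [2, 3], p(x) = 4 + 14/15·(x - 2) + 2/15·(x - 2)² - 16/15·(x - 2)³.
With (x - 2) = 2/3: p(8/3) = 1768/405.

4.3654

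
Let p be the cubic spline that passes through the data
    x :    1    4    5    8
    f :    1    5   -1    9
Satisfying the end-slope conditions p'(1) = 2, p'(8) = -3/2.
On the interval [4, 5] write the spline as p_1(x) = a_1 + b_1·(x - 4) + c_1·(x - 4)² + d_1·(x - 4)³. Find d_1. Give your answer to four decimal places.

Write σ_i for p''(x_i). With h_i = 3, 1, 3 and divided differences Δ_i = 4/3, -6, 10/3, the continuity of p' gives the tridiagonal system
  3·σ_0 + 8·σ_1 + 1·σ_2 = 6(Δ_1 - Δ_0) = -44
  1·σ_1 + 8·σ_2 + 3·σ_3 = 6(Δ_2 - Δ_1) = 56
Clamped end conditions give two more equations: 2h_0·σ_0 + h_0·σ_1 = 6(Δ_0 - p'(1)) = -4 and h_2·σ_2 + 2h_2·σ_3 = 6(p'(8) - Δ_2) = -29.
Hence σ_0 = 577/165, σ_1 = -458/55, σ_2 = 667/55, σ_3 = -1798/165.
On [4, 5], with p_1(x) = a_1 + b_1·(x - 4) + c_1·(x - 4)² + d_1·(x - 4)³: c_1 = σ_1/2 = -229/55, d_1 = (σ_2 - σ_1)/(6h_1) = 75/22, b_1 = Δ_1 - h_1(2σ_1 + σ_2)/6 = -577/110.

3.4091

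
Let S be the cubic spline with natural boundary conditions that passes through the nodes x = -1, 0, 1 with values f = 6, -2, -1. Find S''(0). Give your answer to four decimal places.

13.5000

Write σ_i for S''(x_i). With h_i = 1, 1 and divided differences Δ_i = -8, 1, the continuity of S' gives the tridiagonal system
  1·σ_0 + 4·σ_1 + 1·σ_2 = 6(Δ_1 - Δ_0) = 54
Natural end conditions: σ_0 = σ_2 = 0.
Solving the tridiagonal system: σ_0 = 0, σ_1 = 27/2, σ_2 = 0.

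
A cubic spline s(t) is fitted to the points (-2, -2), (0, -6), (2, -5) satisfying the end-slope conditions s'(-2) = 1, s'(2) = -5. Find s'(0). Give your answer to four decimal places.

-0.1250

With M_i denoting the second derivative at x_i, h_i = 2, 2, and Δ_i = (y_(i+1) − y_i)/h_i = -2, 1/2:
  2·M_0 + 8·M_1 + 2·M_2 = 6(Δ_1 - Δ_0) = 15
Clamped end conditions give two more equations: 2h_0·M_0 + h_0·M_1 = 6(Δ_0 - s'(-2)) = -18 and h_1·M_1 + 2h_1·M_2 = 6(s'(2) - Δ_1) = -33.
Solving the tridiagonal system: M_0 = -63/8, M_1 = 27/4, M_2 = -93/8.
On [0, 2], s'(t) = b_1 + 2c_1·t + 3d_1·t² with b_1 = Δ_1 - h_1(2M_1 + M_2)/6 = -1/8, c_1 = M_1/2 = 27/8, d_1 = (M_2 - M_1)/(6h_1) = -49/32. So s'(0) = -1/8.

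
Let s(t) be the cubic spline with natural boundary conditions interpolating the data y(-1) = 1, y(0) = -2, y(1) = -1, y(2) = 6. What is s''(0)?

Write M_i for s''(x_i). With h_i = 1, 1, 1 and divided differences Δ_i = -3, 1, 7, the continuity of s' gives the tridiagonal system
  1·M_0 + 4·M_1 + 1·M_2 = 6(Δ_1 - Δ_0) = 24
  1·M_1 + 4·M_2 + 1·M_3 = 6(Δ_2 - Δ_1) = 36
Natural end conditions: M_0 = M_3 = 0.
Solving: M_0 = 0, M_1 = 4, M_2 = 8, M_3 = 0.

4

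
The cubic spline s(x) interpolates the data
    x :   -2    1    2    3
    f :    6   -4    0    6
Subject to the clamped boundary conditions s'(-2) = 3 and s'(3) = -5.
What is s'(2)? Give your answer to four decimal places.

8.8621

Put m_i = s'' at the i-th knot. Here h = (3, 1, 1) and Δ = (-10/3, 4, 6), so the interior equations h_(i-1)·m_(i-1) + 2(h_(i-1)+h_i)·m_i + h_i·m_(i+1) = 6(Δ_i − Δ_(i-1)) read
  3·m_0 + 8·m_1 + 1·m_2 = 6(Δ_1 - Δ_0) = 44
  1·m_1 + 4·m_2 + 1·m_3 = 6(Δ_2 - Δ_1) = 12
Clamped end conditions give two more equations: 2h_0·m_0 + h_0·m_1 = 6(Δ_0 - s'(-2)) = -38 and h_2·m_2 + 2h_2·m_3 = 6(s'(3) - Δ_2) = -66.
Hence m_0 = -902/87, m_1 = 234/29, m_2 = 306/29, m_3 = -1110/29.
On [2, 3], s'(x) = b_2 + 2c_2·(x - 2) + 3d_2·(x - 2)² with b_2 = Δ_2 - h_2(2m_2 + m_3)/6 = 257/29, c_2 = m_2/2 = 153/29, d_2 = (m_3 - m_2)/(6h_2) = -236/29. So s'(2) = 257/29.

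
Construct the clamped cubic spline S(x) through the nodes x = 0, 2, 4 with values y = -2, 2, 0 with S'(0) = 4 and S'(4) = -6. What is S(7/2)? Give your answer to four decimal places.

With M_i denoting the second derivative at x_i, h_i = 2, 2, and Δ_i = (y_(i+1) − y_i)/h_i = 2, -1:
  2·M_0 + 8·M_1 + 2·M_2 = 6(Δ_1 - Δ_0) = -18
Clamped end conditions give two more equations: 2h_0·M_0 + h_0·M_1 = 6(Δ_0 - S'(0)) = -12 and h_1·M_1 + 2h_1·M_2 = 6(S'(4) - Δ_1) = -30.
Solving: M_0 = -13/4, M_1 = 1/2, M_2 = -31/4.
On [2, 4], S(x) = 2 + 5/4·(x - 2) + 1/4·(x - 2)² - 11/16·(x - 2)³.
With (x - 2) = 3/2: S(7/2) = 271/128.

2.1172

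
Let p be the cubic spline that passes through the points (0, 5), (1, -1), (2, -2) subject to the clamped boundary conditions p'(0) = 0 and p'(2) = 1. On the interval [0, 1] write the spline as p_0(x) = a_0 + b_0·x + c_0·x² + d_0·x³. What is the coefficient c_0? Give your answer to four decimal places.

-12.5000

Put m_i = p'' at the i-th knot. Here h = (1, 1) and Δ = (-6, -1), so the interior equations h_(i-1)·m_(i-1) + 2(h_(i-1)+h_i)·m_i + h_i·m_(i+1) = 6(Δ_i − Δ_(i-1)) read
  1·m_0 + 4·m_1 + 1·m_2 = 6(Δ_1 - Δ_0) = 30
Clamped end conditions give two more equations: 2h_0·m_0 + h_0·m_1 = 6(Δ_0 - p'(0)) = -36 and h_1·m_1 + 2h_1·m_2 = 6(p'(2) - Δ_1) = 12.
Solving: m_0 = -25, m_1 = 14, m_2 = -1.
On [0, 1], with p_0(x) = a_0 + b_0·x + c_0·x² + d_0·x³: c_0 = m_0/2 = -25/2, d_0 = (m_1 - m_0)/(6h_0) = 13/2, b_0 = Δ_0 - h_0(2m_0 + m_1)/6 = 0.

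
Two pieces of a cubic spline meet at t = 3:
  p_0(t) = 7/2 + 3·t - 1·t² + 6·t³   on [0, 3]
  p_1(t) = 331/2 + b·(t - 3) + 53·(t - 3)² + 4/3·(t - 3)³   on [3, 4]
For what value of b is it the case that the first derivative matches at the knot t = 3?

p_0'(t) = 3 - 2·t + 18·t², so p_0'(3) = 159. On the right, p_1'(3) = b, so b = 159.

159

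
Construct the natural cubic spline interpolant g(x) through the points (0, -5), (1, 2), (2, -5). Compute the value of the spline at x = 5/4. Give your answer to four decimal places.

1.3984

With M_i denoting the second derivative at x_i, h_i = 1, 1, and Δ_i = (y_(i+1) − y_i)/h_i = 7, -7:
  1·M_0 + 4·M_1 + 1·M_2 = 6(Δ_1 - Δ_0) = -84
Natural end conditions: M_0 = M_2 = 0.
Forward elimination and back-substitution give M_0 = 0, M_1 = -21, M_2 = 0.
On [1, 2], g(x) = 2 + 0·(x - 1) - 21/2·(x - 1)² + 7/2·(x - 1)³.
With (x - 1) = 1/4: g(5/4) = 179/128.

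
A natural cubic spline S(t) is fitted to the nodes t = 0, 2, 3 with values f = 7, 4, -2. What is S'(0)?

With m_i denoting the second derivative at x_i, h_i = 2, 1, and Δ_i = (y_(i+1) − y_i)/h_i = -3/2, -6:
  2·m_0 + 6·m_1 + 1·m_2 = 6(Δ_1 - Δ_0) = -27
Natural end conditions: m_0 = m_2 = 0.
Solving the tridiagonal system: m_0 = 0, m_1 = -9/2, m_2 = 0.
On [0, 2], S'(t) = b_0 + 2c_0·t + 3d_0·t² with b_0 = Δ_0 - h_0(2m_0 + m_1)/6 = 0, c_0 = m_0/2 = 0, d_0 = (m_1 - m_0)/(6h_0) = -3/8. So S'(0) = 0.

0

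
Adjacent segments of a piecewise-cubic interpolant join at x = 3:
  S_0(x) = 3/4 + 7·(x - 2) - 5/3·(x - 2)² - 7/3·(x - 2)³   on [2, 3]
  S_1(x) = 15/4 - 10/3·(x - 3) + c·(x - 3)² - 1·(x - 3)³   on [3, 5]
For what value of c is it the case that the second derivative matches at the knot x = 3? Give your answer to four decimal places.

-8.6667

S_0''(x) = -10/3 - 14·(x - 2), so S_0''(3) = -52/3. On the right, S_1''(3) = 2c, so c = -26/3.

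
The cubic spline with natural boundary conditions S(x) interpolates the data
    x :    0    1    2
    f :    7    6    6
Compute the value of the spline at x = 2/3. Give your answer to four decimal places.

6.2407

Let m_i = S''(x_i). Step sizes h_i = 1, 1; slopes of the chords Δ_i = (y_(i+1) - y_i)/h_i = -1, 0.
  1·m_0 + 4·m_1 + 1·m_2 = 6(Δ_1 - Δ_0) = 6
Natural end conditions: m_0 = m_2 = 0.
Hence m_0 = 0, m_1 = 3/2, m_2 = 0.
On [0, 1], S(x) = 7 - 5/4·x + 0·x² + 1/4·x³.
With x = 2/3: S(2/3) = 337/54.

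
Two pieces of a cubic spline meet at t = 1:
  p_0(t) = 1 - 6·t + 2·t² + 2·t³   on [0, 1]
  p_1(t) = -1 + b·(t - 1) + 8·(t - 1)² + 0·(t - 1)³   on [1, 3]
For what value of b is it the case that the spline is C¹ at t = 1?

4

p_0'(t) = -6 + 4·t + 6·t², so p_0'(1) = 4. On the right, p_1'(1) = b, so b = 4.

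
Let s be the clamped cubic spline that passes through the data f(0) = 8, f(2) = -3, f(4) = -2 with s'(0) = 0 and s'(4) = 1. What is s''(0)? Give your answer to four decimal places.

Let M_i = s''(x_i). Step sizes h_i = 2, 2; slopes of the chords Δ_i = (y_(i+1) - y_i)/h_i = -11/2, 1/2.
  2·M_0 + 8·M_1 + 2·M_2 = 6(Δ_1 - Δ_0) = 36
Clamped end conditions give two more equations: 2h_0·M_0 + h_0·M_1 = 6(Δ_0 - s'(0)) = -33 and h_1·M_1 + 2h_1·M_2 = 6(s'(4) - Δ_1) = 3.
Hence M_0 = -25/2, M_1 = 17/2, M_2 = -7/2.

-12.5000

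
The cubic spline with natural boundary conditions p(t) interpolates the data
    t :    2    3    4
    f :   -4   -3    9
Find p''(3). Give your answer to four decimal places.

Let m_i = p''(x_i). Step sizes h_i = 1, 1; slopes of the chords Δ_i = (y_(i+1) - y_i)/h_i = 1, 12.
  1·m_0 + 4·m_1 + 1·m_2 = 6(Δ_1 - Δ_0) = 66
Natural end conditions: m_0 = m_2 = 0.
Solving: m_0 = 0, m_1 = 33/2, m_2 = 0.

16.5000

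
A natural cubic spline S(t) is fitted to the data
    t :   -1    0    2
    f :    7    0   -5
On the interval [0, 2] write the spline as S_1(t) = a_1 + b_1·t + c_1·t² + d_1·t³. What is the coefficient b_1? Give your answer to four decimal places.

Let M_i = S''(x_i). Step sizes h_i = 1, 2; slopes of the chords Δ_i = (y_(i+1) - y_i)/h_i = -7, -5/2.
  1·M_0 + 6·M_1 + 2·M_2 = 6(Δ_1 - Δ_0) = 27
Natural end conditions: M_0 = M_2 = 0.
Hence M_0 = 0, M_1 = 9/2, M_2 = 0.
On [0, 2], with S_1(t) = a_1 + b_1·t + c_1·t² + d_1·t³: c_1 = M_1/2 = 9/4, d_1 = (M_2 - M_1)/(6h_1) = -3/8, b_1 = Δ_1 - h_1(2M_1 + M_2)/6 = -11/2.

-5.5000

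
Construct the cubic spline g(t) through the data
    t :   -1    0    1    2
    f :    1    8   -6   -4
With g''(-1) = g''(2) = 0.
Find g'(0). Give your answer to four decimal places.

-6.3333

With M_i denoting the second derivative at x_i, h_i = 1, 1, 1, and Δ_i = (y_(i+1) − y_i)/h_i = 7, -14, 2:
  1·M_0 + 4·M_1 + 1·M_2 = 6(Δ_1 - Δ_0) = -126
  1·M_1 + 4·M_2 + 1·M_3 = 6(Δ_2 - Δ_1) = 96
Natural end conditions: M_0 = M_3 = 0.
Solving: M_0 = 0, M_1 = -40, M_2 = 34, M_3 = 0.
On [0, 1], g'(t) = b_1 + 2c_1·t + 3d_1·t² with b_1 = Δ_1 - h_1(2M_1 + M_2)/6 = -19/3, c_1 = M_1/2 = -20, d_1 = (M_2 - M_1)/(6h_1) = 37/3. So g'(0) = -19/3.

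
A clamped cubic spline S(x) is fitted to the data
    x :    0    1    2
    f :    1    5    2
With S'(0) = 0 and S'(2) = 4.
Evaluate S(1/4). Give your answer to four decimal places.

Let σ_i = S''(x_i). Step sizes h_i = 1, 1; slopes of the chords Δ_i = (y_(i+1) - y_i)/h_i = 4, -3.
  1·σ_0 + 4·σ_1 + 1·σ_2 = 6(Δ_1 - Δ_0) = -42
Clamped end conditions give two more equations: 2h_0·σ_0 + h_0·σ_1 = 6(Δ_0 - S'(0)) = 24 and h_1·σ_1 + 2h_1·σ_2 = 6(S'(2) - Δ_1) = 42.
Hence σ_0 = 49/2, σ_1 = -25, σ_2 = 67/2.
On [0, 1], S(x) = 1 + 0·x + 49/4·x² - 33/4·x³.
With x = 1/4: S(1/4) = 419/256.

1.6367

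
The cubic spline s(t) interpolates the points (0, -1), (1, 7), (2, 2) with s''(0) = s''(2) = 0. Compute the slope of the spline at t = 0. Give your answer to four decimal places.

11.2500

Write σ_i for s''(x_i). With h_i = 1, 1 and divided differences Δ_i = 8, -5, the continuity of s' gives the tridiagonal system
  1·σ_0 + 4·σ_1 + 1·σ_2 = 6(Δ_1 - Δ_0) = -78
Natural end conditions: σ_0 = σ_2 = 0.
Solving the tridiagonal system: σ_0 = 0, σ_1 = -39/2, σ_2 = 0.
On [0, 1], s'(t) = b_0 + 2c_0·t + 3d_0·t² with b_0 = Δ_0 - h_0(2σ_0 + σ_1)/6 = 45/4, c_0 = σ_0/2 = 0, d_0 = (σ_1 - σ_0)/(6h_0) = -13/4. So s'(0) = 45/4.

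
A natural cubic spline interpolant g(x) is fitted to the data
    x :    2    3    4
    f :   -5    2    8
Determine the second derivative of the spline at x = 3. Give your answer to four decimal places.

-1.5000

With M_i denoting the second derivative at x_i, h_i = 1, 1, and Δ_i = (y_(i+1) − y_i)/h_i = 7, 6:
  1·M_0 + 4·M_1 + 1·M_2 = 6(Δ_1 - Δ_0) = -6
Natural end conditions: M_0 = M_2 = 0.
Solving the tridiagonal system: M_0 = 0, M_1 = -3/2, M_2 = 0.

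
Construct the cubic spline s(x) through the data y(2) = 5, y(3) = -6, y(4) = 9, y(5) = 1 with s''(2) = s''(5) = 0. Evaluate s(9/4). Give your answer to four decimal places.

0.2656

With M_i denoting the second derivative at x_i, h_i = 1, 1, 1, and Δ_i = (y_(i+1) − y_i)/h_i = -11, 15, -8:
  1·M_0 + 4·M_1 + 1·M_2 = 6(Δ_1 - Δ_0) = 156
  1·M_1 + 4·M_2 + 1·M_3 = 6(Δ_2 - Δ_1) = -138
Natural end conditions: M_0 = M_3 = 0.
Solving the tridiagonal system: M_0 = 0, M_1 = 254/5, M_2 = -236/5, M_3 = 0.
On [2, 3], s(x) = 5 - 292/15·(x - 2) + 0·(x - 2)² + 127/15·(x - 2)³.
With (x - 2) = 1/4: s(9/4) = 17/64.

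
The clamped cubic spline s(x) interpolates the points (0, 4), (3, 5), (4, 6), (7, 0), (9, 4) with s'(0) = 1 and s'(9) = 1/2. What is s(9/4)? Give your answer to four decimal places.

4.4902

Write σ_i for s''(x_i). With h_i = 3, 1, 3, 2 and divided differences Δ_i = 1/3, 1, -2, 2, the continuity of s' gives the tridiagonal system
  3·σ_0 + 8·σ_1 + 1·σ_2 = 6(Δ_1 - Δ_0) = 4
  1·σ_1 + 8·σ_2 + 3·σ_3 = 6(Δ_2 - Δ_1) = -18
  3·σ_2 + 10·σ_3 + 2·σ_4 = 6(Δ_3 - Δ_2) = 24
Clamped end conditions give two more equations: 2h_0·σ_0 + h_0·σ_1 = 6(Δ_0 - s'(0)) = -4 and h_3·σ_3 + 2h_3·σ_4 = 6(s'(9) - Δ_3) = -9.
Forward elimination and back-substitution give σ_0 = -773/534, σ_1 = 139/89, σ_2 = -739/178, σ_3 = 405/89, σ_4 = -1611/356.
On [0, 3], s(x) = 4 + 1·x - 773/1068·x² + 1607/9612·x³.
With x = 9/4: s(9/4) = 102305/22784.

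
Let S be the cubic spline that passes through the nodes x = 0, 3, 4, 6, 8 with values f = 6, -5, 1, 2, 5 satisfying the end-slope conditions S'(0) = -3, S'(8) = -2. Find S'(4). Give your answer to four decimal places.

4.8000

With σ_i denoting the second derivative at x_i, h_i = 3, 1, 2, 2, and Δ_i = (y_(i+1) − y_i)/h_i = -11/3, 6, 1/2, 3/2:
  3·σ_0 + 8·σ_1 + 1·σ_2 = 6(Δ_1 - Δ_0) = 58
  1·σ_1 + 6·σ_2 + 2·σ_3 = 6(Δ_2 - Δ_1) = -33
  2·σ_2 + 8·σ_3 + 2·σ_4 = 6(Δ_3 - Δ_2) = 6
Clamped end conditions give two more equations: 2h_0·σ_0 + h_0·σ_1 = 6(Δ_0 - S'(0)) = -4 and h_3·σ_3 + 2h_3·σ_4 = 6(S'(8) - Δ_3) = -21.
Solving the tridiagonal system: σ_0 = -179/30, σ_1 = 53/5, σ_2 = -89/10, σ_3 = 49/10, σ_4 = -77/10.
On [4, 6], S'(x) = b_2 + 2c_2·(x - 4) + 3d_2·(x - 4)² with b_2 = Δ_2 - h_2(2σ_2 + σ_3)/6 = 24/5, c_2 = σ_2/2 = -89/20, d_2 = (σ_3 - σ_2)/(6h_2) = 23/20. So S'(4) = 24/5.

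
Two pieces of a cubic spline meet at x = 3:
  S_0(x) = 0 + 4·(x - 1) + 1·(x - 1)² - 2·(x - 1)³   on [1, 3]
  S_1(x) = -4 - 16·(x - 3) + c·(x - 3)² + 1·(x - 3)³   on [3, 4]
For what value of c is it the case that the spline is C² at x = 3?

S_0''(x) = 2 - 12·(x - 1), so S_0''(3) = -22. On the right, S_1''(3) = 2c, so c = -11.

-11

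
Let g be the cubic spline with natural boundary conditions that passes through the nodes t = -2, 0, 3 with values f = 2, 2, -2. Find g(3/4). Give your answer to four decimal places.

1.3938

Write M_i for g''(x_i). With h_i = 2, 3 and divided differences Δ_i = 0, -4/3, the continuity of g' gives the tridiagonal system
  2·M_0 + 10·M_1 + 3·M_2 = 6(Δ_1 - Δ_0) = -8
Natural end conditions: M_0 = M_2 = 0.
Hence M_0 = 0, M_1 = -4/5, M_2 = 0.
On [0, 3], g(t) = 2 - 8/15·t - 2/5·t² + 2/45·t³.
With t = 3/4: g(3/4) = 223/160.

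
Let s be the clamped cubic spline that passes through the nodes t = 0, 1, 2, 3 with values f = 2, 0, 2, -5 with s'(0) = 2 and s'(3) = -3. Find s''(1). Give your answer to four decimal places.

17.0667

Let m_i = s''(x_i). Step sizes h_i = 1, 1, 1; slopes of the chords Δ_i = (y_(i+1) - y_i)/h_i = -2, 2, -7.
  1·m_0 + 4·m_1 + 1·m_2 = 6(Δ_1 - Δ_0) = 24
  1·m_1 + 4·m_2 + 1·m_3 = 6(Δ_2 - Δ_1) = -54
Clamped end conditions give two more equations: 2h_0·m_0 + h_0·m_1 = 6(Δ_0 - s'(0)) = -24 and h_2·m_2 + 2h_2·m_3 = 6(s'(3) - Δ_2) = 24.
Solving: m_0 = -308/15, m_1 = 256/15, m_2 = -356/15, m_3 = 358/15.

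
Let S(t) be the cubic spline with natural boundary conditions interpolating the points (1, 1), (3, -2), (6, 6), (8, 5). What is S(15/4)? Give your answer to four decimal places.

-0.6367

Let M_i = S''(x_i). Step sizes h_i = 2, 3, 2; slopes of the chords Δ_i = (y_(i+1) - y_i)/h_i = -3/2, 8/3, -1/2.
  2·M_0 + 10·M_1 + 3·M_2 = 6(Δ_1 - Δ_0) = 25
  3·M_1 + 10·M_2 + 2·M_3 = 6(Δ_2 - Δ_1) = -19
Natural end conditions: M_0 = M_3 = 0.
Forward elimination and back-substitution give M_0 = 0, M_1 = 307/91, M_2 = -265/91, M_3 = 0.
On [3, 6], S(t) = -2 + 409/546·(t - 3) + 307/182·(t - 3)² - 22/63·(t - 3)³.
With (t - 3) = 3/4: S(15/4) = -927/1456.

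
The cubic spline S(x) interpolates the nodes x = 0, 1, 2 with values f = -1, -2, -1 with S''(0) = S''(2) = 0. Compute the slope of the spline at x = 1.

Write M_i for S''(x_i). With h_i = 1, 1 and divided differences Δ_i = -1, 1, the continuity of S' gives the tridiagonal system
  1·M_0 + 4·M_1 + 1·M_2 = 6(Δ_1 - Δ_0) = 12
Natural end conditions: M_0 = M_2 = 0.
Hence M_0 = 0, M_1 = 3, M_2 = 0.
On [1, 2], S'(x) = b_1 + 2c_1·(x - 1) + 3d_1·(x - 1)² with b_1 = Δ_1 - h_1(2M_1 + M_2)/6 = 0, c_1 = M_1/2 = 3/2, d_1 = (M_2 - M_1)/(6h_1) = -1/2. So S'(1) = 0.

0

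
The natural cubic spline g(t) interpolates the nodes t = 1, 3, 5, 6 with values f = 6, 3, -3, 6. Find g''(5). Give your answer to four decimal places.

Write m_i for g''(x_i). With h_i = 2, 2, 1 and divided differences Δ_i = -3/2, -3, 9, the continuity of g' gives the tridiagonal system
  2·m_0 + 8·m_1 + 2·m_2 = 6(Δ_1 - Δ_0) = -9
  2·m_1 + 6·m_2 + 1·m_3 = 6(Δ_2 - Δ_1) = 72
Natural end conditions: m_0 = m_3 = 0.
Solving the tridiagonal system: m_0 = 0, m_1 = -9/2, m_2 = 27/2, m_3 = 0.

13.5000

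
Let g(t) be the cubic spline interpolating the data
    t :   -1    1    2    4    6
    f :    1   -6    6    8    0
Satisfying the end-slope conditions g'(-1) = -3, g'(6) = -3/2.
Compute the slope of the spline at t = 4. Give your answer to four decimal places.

-4.5984

With M_i denoting the second derivative at x_i, h_i = 2, 1, 2, 2, and Δ_i = (y_(i+1) − y_i)/h_i = -7/2, 12, 1, -4:
  2·M_0 + 6·M_1 + 1·M_2 = 6(Δ_1 - Δ_0) = 93
  1·M_1 + 6·M_2 + 2·M_3 = 6(Δ_2 - Δ_1) = -66
  2·M_2 + 8·M_3 + 2·M_4 = 6(Δ_3 - Δ_2) = -30
Clamped end conditions give two more equations: 2h_0·M_0 + h_0·M_1 = 6(Δ_0 - g'(-1)) = -3 and h_3·M_3 + 2h_3·M_4 = 6(g'(6) - Δ_3) = 15.
Solving: M_0 = -2835/244, M_1 = 1326/61, M_2 = -1731/122, M_3 = -159/122, M_4 = 537/122.
On [4, 6], g'(t) = b_3 + 2c_3·(t - 4) + 3d_3·(t - 4)² with b_3 = Δ_3 - h_3(2M_3 + M_4)/6 = -561/122, c_3 = M_3/2 = -159/244, d_3 = (M_4 - M_3)/(6h_3) = 29/61. So g'(4) = -561/122.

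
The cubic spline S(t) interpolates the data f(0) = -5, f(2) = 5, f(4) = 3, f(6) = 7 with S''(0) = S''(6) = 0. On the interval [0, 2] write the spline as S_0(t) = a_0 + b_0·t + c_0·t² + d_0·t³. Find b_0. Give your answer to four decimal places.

Put M_i = S'' at the i-th knot. Here h = (2, 2, 2) and Δ = (5, -1, 2), so the interior equations h_(i-1)·M_(i-1) + 2(h_(i-1)+h_i)·M_i + h_i·M_(i+1) = 6(Δ_i − Δ_(i-1)) read
  2·M_0 + 8·M_1 + 2·M_2 = 6(Δ_1 - Δ_0) = -36
  2·M_1 + 8·M_2 + 2·M_3 = 6(Δ_2 - Δ_1) = 18
Natural end conditions: M_0 = M_3 = 0.
Solving the tridiagonal system: M_0 = 0, M_1 = -27/5, M_2 = 18/5, M_3 = 0.
On [0, 2], with S_0(t) = a_0 + b_0·t + c_0·t² + d_0·t³: c_0 = M_0/2 = 0, d_0 = (M_1 - M_0)/(6h_0) = -9/20, b_0 = Δ_0 - h_0(2M_0 + M_1)/6 = 34/5.

6.8000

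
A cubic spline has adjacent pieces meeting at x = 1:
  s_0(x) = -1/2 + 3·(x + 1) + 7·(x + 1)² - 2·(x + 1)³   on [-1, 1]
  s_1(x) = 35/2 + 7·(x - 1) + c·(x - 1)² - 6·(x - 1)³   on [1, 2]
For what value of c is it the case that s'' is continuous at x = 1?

s_0''(x) = 14 - 12·(x + 1), so s_0''(1) = -10. On the right, s_1''(1) = 2c, so c = -5.

-5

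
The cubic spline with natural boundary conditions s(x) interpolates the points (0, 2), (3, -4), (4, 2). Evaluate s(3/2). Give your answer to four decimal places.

Put m_i = s'' at the i-th knot. Here h = (3, 1) and Δ = (-2, 6), so the interior equations h_(i-1)·m_(i-1) + 2(h_(i-1)+h_i)·m_i + h_i·m_(i+1) = 6(Δ_i − Δ_(i-1)) read
  3·m_0 + 8·m_1 + 1·m_2 = 6(Δ_1 - Δ_0) = 48
Natural end conditions: m_0 = m_2 = 0.
Forward elimination and back-substitution give m_0 = 0, m_1 = 6, m_2 = 0.
On [0, 3], s(x) = 2 - 5·x + 0·x² + 1/3·x³.
With x = 3/2: s(3/2) = -35/8.

-4.3750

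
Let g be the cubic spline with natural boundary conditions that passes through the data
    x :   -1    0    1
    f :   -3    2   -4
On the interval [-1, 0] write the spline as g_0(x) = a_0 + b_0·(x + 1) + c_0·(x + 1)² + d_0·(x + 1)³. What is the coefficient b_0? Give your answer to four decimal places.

With m_i denoting the second derivative at x_i, h_i = 1, 1, and Δ_i = (y_(i+1) − y_i)/h_i = 5, -6:
  1·m_0 + 4·m_1 + 1·m_2 = 6(Δ_1 - Δ_0) = -66
Natural end conditions: m_0 = m_2 = 0.
Forward elimination and back-substitution give m_0 = 0, m_1 = -33/2, m_2 = 0.
On [-1, 0], with g_0(x) = a_0 + b_0·(x + 1) + c_0·(x + 1)² + d_0·(x + 1)³: c_0 = m_0/2 = 0, d_0 = (m_1 - m_0)/(6h_0) = -11/4, b_0 = Δ_0 - h_0(2m_0 + m_1)/6 = 31/4.

7.7500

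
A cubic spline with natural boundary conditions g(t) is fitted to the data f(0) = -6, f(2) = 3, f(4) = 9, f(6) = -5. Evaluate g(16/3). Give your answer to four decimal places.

Let m_i = g''(x_i). Step sizes h_i = 2, 2, 2; slopes of the chords Δ_i = (y_(i+1) - y_i)/h_i = 9/2, 3, -7.
  2·m_0 + 8·m_1 + 2·m_2 = 6(Δ_1 - Δ_0) = -9
  2·m_1 + 8·m_2 + 2·m_3 = 6(Δ_2 - Δ_1) = -60
Natural end conditions: m_0 = m_3 = 0.
Hence m_0 = 0, m_1 = 4/5, m_2 = -77/10, m_3 = 0.
On [4, 6], g(t) = 9 - 28/15·(t - 4) - 77/20·(t - 4)² + 77/120·(t - 4)³.
With (t - 4) = 4/3: g(16/3) = 481/405.

1.1877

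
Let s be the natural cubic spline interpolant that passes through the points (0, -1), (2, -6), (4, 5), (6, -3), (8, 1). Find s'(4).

1

Write M_i for s''(x_i). With h_i = 2, 2, 2, 2 and divided differences Δ_i = -5/2, 11/2, -4, 2, the continuity of s' gives the tridiagonal system
  2·M_0 + 8·M_1 + 2·M_2 = 6(Δ_1 - Δ_0) = 48
  2·M_1 + 8·M_2 + 2·M_3 = 6(Δ_2 - Δ_1) = -57
  2·M_2 + 8·M_3 + 2·M_4 = 6(Δ_3 - Δ_2) = 36
Natural end conditions: M_0 = M_4 = 0.
Solving: M_0 = 0, M_1 = 123/14, M_2 = -78/7, M_3 = 51/7, M_4 = 0.
On [4, 6], s'(t) = b_2 + 2c_2·(t - 4) + 3d_2·(t - 4)² with b_2 = Δ_2 - h_2(2M_2 + M_3)/6 = 1, c_2 = M_2/2 = -39/7, d_2 = (M_3 - M_2)/(6h_2) = 43/28. So s'(4) = 1.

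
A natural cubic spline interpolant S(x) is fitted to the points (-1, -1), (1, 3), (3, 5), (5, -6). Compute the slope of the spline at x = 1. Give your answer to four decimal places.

Write σ_i for S''(x_i). With h_i = 2, 2, 2 and divided differences Δ_i = 2, 1, -11/2, the continuity of S' gives the tridiagonal system
  2·σ_0 + 8·σ_1 + 2·σ_2 = 6(Δ_1 - Δ_0) = -6
  2·σ_1 + 8·σ_2 + 2·σ_3 = 6(Δ_2 - Δ_1) = -39
Natural end conditions: σ_0 = σ_3 = 0.
Forward elimination and back-substitution give σ_0 = 0, σ_1 = 1/2, σ_2 = -5, σ_3 = 0.
On [1, 3], S'(x) = b_1 + 2c_1·(x - 1) + 3d_1·(x - 1)² with b_1 = Δ_1 - h_1(2σ_1 + σ_2)/6 = 7/3, c_1 = σ_1/2 = 1/4, d_1 = (σ_2 - σ_1)/(6h_1) = -11/24. So S'(1) = 7/3.

2.3333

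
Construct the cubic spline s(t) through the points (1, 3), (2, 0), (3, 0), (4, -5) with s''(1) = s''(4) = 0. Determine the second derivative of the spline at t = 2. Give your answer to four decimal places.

6.8000

Let M_i = s''(x_i). Step sizes h_i = 1, 1, 1; slopes of the chords Δ_i = (y_(i+1) - y_i)/h_i = -3, 0, -5.
  1·M_0 + 4·M_1 + 1·M_2 = 6(Δ_1 - Δ_0) = 18
  1·M_1 + 4·M_2 + 1·M_3 = 6(Δ_2 - Δ_1) = -30
Natural end conditions: M_0 = M_3 = 0.
Solving: M_0 = 0, M_1 = 34/5, M_2 = -46/5, M_3 = 0.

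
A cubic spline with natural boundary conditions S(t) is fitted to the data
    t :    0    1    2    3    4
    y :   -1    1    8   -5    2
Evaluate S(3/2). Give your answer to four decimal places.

Write M_i for S''(x_i). With h_i = 1, 1, 1, 1 and divided differences Δ_i = 2, 7, -13, 7, the continuity of S' gives the tridiagonal system
  1·M_0 + 4·M_1 + 1·M_2 = 6(Δ_1 - Δ_0) = 30
  1·M_1 + 4·M_2 + 1·M_3 = 6(Δ_2 - Δ_1) = -120
  1·M_2 + 4·M_3 + 1·M_4 = 6(Δ_3 - Δ_2) = 120
Natural end conditions: M_0 = M_4 = 0.
Solving: M_0 = 0, M_1 = 75/4, M_2 = -45, M_3 = 165/4, M_4 = 0.
On [1, 2], S(t) = 1 + 33/4·(t - 1) + 75/8·(t - 1)² - 85/8·(t - 1)³.
With (t - 1) = 1/2: S(3/2) = 393/64.

6.1406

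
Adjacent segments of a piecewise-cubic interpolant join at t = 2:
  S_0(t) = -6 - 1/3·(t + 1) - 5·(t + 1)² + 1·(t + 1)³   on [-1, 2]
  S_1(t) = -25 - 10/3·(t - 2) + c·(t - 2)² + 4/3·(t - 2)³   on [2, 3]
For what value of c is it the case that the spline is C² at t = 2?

S_0''(t) = -10 + 6·(t + 1), so S_0''(2) = 8. On the right, S_1''(2) = 2c, so c = 4.

4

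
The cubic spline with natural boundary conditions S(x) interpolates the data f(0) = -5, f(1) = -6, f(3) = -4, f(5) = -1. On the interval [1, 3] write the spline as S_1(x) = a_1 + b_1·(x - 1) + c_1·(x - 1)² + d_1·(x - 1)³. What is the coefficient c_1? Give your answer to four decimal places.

1.0227

Put M_i = S'' at the i-th knot. Here h = (1, 2, 2) and Δ = (-1, 1, 3/2), so the interior equations h_(i-1)·M_(i-1) + 2(h_(i-1)+h_i)·M_i + h_i·M_(i+1) = 6(Δ_i − Δ_(i-1)) read
  1·M_0 + 6·M_1 + 2·M_2 = 6(Δ_1 - Δ_0) = 12
  2·M_1 + 8·M_2 + 2·M_3 = 6(Δ_2 - Δ_1) = 3
Natural end conditions: M_0 = M_3 = 0.
Solving the tridiagonal system: M_0 = 0, M_1 = 45/22, M_2 = -3/22, M_3 = 0.
On [1, 3], with S_1(x) = a_1 + b_1·(x - 1) + c_1·(x - 1)² + d_1·(x - 1)³: c_1 = M_1/2 = 45/44, d_1 = (M_2 - M_1)/(6h_1) = -2/11, b_1 = Δ_1 - h_1(2M_1 + M_2)/6 = -7/22.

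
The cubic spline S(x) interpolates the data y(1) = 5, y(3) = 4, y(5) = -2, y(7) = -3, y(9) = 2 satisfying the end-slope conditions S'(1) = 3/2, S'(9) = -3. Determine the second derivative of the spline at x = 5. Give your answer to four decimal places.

Let σ_i = S''(x_i). Step sizes h_i = 2, 2, 2, 2; slopes of the chords Δ_i = (y_(i+1) - y_i)/h_i = -1/2, -3, -1/2, 5/2.
  2·σ_0 + 8·σ_1 + 2·σ_2 = 6(Δ_1 - Δ_0) = -15
  2·σ_1 + 8·σ_2 + 2·σ_3 = 6(Δ_2 - Δ_1) = 15
  2·σ_2 + 8·σ_3 + 2·σ_4 = 6(Δ_3 - Δ_2) = 18
Clamped end conditions give two more equations: 2h_0·σ_0 + h_0·σ_1 = 6(Δ_0 - S'(1)) = -12 and h_3·σ_3 + 2h_3·σ_4 = 6(S'(9) - Δ_3) = -33.
Solving the tridiagonal system: σ_0 = -123/56, σ_1 = -45/28, σ_2 = 9/8, σ_3 = 129/28, σ_4 = -591/56.

1.1250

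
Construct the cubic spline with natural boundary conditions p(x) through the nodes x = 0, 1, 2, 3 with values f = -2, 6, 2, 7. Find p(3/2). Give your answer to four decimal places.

Put σ_i = p'' at the i-th knot. Here h = (1, 1, 1) and Δ = (8, -4, 5), so the interior equations h_(i-1)·σ_(i-1) + 2(h_(i-1)+h_i)·σ_i + h_i·σ_(i+1) = 6(Δ_i − Δ_(i-1)) read
  1·σ_0 + 4·σ_1 + 1·σ_2 = 6(Δ_1 - Δ_0) = -72
  1·σ_1 + 4·σ_2 + 1·σ_3 = 6(Δ_2 - Δ_1) = 54
Natural end conditions: σ_0 = σ_3 = 0.
Solving the tridiagonal system: σ_0 = 0, σ_1 = -114/5, σ_2 = 96/5, σ_3 = 0.
On [1, 2], p(x) = 6 + 2/5·(x - 1) - 57/5·(x - 1)² + 7·(x - 1)³.
With (x - 1) = 1/2: p(3/2) = 169/40.

4.2250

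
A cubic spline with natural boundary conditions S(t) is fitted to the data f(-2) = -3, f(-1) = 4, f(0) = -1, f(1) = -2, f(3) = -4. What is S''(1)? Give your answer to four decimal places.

Let m_i = S''(x_i). Step sizes h_i = 1, 1, 1, 2; slopes of the chords Δ_i = (y_(i+1) - y_i)/h_i = 7, -5, -1, -1.
  1·m_0 + 4·m_1 + 1·m_2 = 6(Δ_1 - Δ_0) = -72
  1·m_1 + 4·m_2 + 1·m_3 = 6(Δ_2 - Δ_1) = 24
  1·m_2 + 6·m_3 + 2·m_4 = 6(Δ_3 - Δ_2) = 0
Natural end conditions: m_0 = m_4 = 0.
Solving the tridiagonal system: m_0 = 0, m_1 = -900/43, m_2 = 504/43, m_3 = -84/43, m_4 = 0.

-1.9535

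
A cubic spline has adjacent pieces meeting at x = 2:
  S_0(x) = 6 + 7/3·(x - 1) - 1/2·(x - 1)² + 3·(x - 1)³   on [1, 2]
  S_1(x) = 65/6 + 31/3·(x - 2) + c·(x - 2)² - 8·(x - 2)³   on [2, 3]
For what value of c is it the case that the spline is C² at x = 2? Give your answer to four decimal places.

S_0''(x) = -1 + 18·(x - 1), so S_0''(2) = 17. On the right, S_1''(2) = 2c, so c = 17/2.

8.5000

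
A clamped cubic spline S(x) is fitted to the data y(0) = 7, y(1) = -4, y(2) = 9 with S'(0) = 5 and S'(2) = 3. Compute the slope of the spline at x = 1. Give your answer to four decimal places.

Let M_i = S''(x_i). Step sizes h_i = 1, 1; slopes of the chords Δ_i = (y_(i+1) - y_i)/h_i = -11, 13.
  1·M_0 + 4·M_1 + 1·M_2 = 6(Δ_1 - Δ_0) = 144
Clamped end conditions give two more equations: 2h_0·M_0 + h_0·M_1 = 6(Δ_0 - S'(0)) = -96 and h_1·M_1 + 2h_1·M_2 = 6(S'(2) - Δ_1) = -60.
Forward elimination and back-substitution give M_0 = -85, M_1 = 74, M_2 = -67.
On [1, 2], S'(x) = b_1 + 2c_1·(x - 1) + 3d_1·(x - 1)² with b_1 = Δ_1 - h_1(2M_1 + M_2)/6 = -1/2, c_1 = M_1/2 = 37, d_1 = (M_2 - M_1)/(6h_1) = -47/2. So S'(1) = -1/2.

-0.5000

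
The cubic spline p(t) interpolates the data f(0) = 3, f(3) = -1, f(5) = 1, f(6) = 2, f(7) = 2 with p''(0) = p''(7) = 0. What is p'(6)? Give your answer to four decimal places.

Put M_i = p'' at the i-th knot. Here h = (3, 2, 1, 1) and Δ = (-4/3, 1, 1, 0), so the interior equations h_(i-1)·M_(i-1) + 2(h_(i-1)+h_i)·M_i + h_i·M_(i+1) = 6(Δ_i − Δ_(i-1)) read
  3·M_0 + 10·M_1 + 2·M_2 = 6(Δ_1 - Δ_0) = 14
  2·M_1 + 6·M_2 + 1·M_3 = 6(Δ_2 - Δ_1) = 0
  1·M_2 + 4·M_3 + 1·M_4 = 6(Δ_3 - Δ_2) = -6
Natural end conditions: M_0 = M_4 = 0.
Forward elimination and back-substitution give M_0 = 0, M_1 = 155/107, M_2 = -26/107, M_3 = -154/107, M_4 = 0.
On [6, 7], p'(t) = b_3 + 2c_3·(t - 6) + 3d_3·(t - 6)² with b_3 = Δ_3 - h_3(2M_3 + M_4)/6 = 154/321, c_3 = M_3/2 = -77/107, d_3 = (M_4 - M_3)/(6h_3) = 77/321. So p'(6) = 154/321.

0.4798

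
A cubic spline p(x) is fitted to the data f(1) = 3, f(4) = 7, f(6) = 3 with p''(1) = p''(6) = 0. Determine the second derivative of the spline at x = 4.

-2

Let m_i = p''(x_i). Step sizes h_i = 3, 2; slopes of the chords Δ_i = (y_(i+1) - y_i)/h_i = 4/3, -2.
  3·m_0 + 10·m_1 + 2·m_2 = 6(Δ_1 - Δ_0) = -20
Natural end conditions: m_0 = m_2 = 0.
Solving the tridiagonal system: m_0 = 0, m_1 = -2, m_2 = 0.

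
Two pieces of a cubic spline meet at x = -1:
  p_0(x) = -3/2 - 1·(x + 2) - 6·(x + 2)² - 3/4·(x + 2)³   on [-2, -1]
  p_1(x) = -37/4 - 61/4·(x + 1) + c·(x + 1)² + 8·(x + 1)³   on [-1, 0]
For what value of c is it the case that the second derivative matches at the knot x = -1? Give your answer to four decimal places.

p_0''(x) = -12 - 9/2·(x + 2), so p_0''(-1) = -33/2. On the right, p_1''(-1) = 2c, so c = -33/4.

-8.2500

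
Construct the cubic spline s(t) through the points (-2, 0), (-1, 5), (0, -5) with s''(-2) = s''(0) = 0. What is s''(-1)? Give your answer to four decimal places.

-22.5000

Put M_i = s'' at the i-th knot. Here h = (1, 1) and Δ = (5, -10), so the interior equations h_(i-1)·M_(i-1) + 2(h_(i-1)+h_i)·M_i + h_i·M_(i+1) = 6(Δ_i − Δ_(i-1)) read
  1·M_0 + 4·M_1 + 1·M_2 = 6(Δ_1 - Δ_0) = -90
Natural end conditions: M_0 = M_2 = 0.
Forward elimination and back-substitution give M_0 = 0, M_1 = -45/2, M_2 = 0.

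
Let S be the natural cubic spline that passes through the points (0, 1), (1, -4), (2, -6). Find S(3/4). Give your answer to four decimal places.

Write M_i for S''(x_i). With h_i = 1, 1 and divided differences Δ_i = -5, -2, the continuity of S' gives the tridiagonal system
  1·M_0 + 4·M_1 + 1·M_2 = 6(Δ_1 - Δ_0) = 18
Natural end conditions: M_0 = M_2 = 0.
Solving: M_0 = 0, M_1 = 9/2, M_2 = 0.
On [0, 1], S(t) = 1 - 23/4·t + 0·t² + 3/4·t³.
With t = 3/4: S(3/4) = -767/256.

-2.9961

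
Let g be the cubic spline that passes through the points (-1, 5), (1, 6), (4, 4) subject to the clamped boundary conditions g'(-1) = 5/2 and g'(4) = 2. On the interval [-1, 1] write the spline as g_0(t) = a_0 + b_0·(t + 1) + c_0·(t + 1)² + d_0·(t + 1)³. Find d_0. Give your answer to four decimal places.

Write M_i for g''(x_i). With h_i = 2, 3 and divided differences Δ_i = 1/2, -2/3, the continuity of g' gives the tridiagonal system
  2·M_0 + 10·M_1 + 3·M_2 = 6(Δ_1 - Δ_0) = -7
Clamped end conditions give two more equations: 2h_0·M_0 + h_0·M_1 = 6(Δ_0 - g'(-1)) = -12 and h_1·M_1 + 2h_1·M_2 = 6(g'(4) - Δ_1) = 16.
Hence M_0 = -12/5, M_1 = -6/5, M_2 = 49/15.
On [-1, 1], with g_0(t) = a_0 + b_0·(t + 1) + c_0·(t + 1)² + d_0·(t + 1)³: c_0 = M_0/2 = -6/5, d_0 = (M_1 - M_0)/(6h_0) = 1/10, b_0 = Δ_0 - h_0(2M_0 + M_1)/6 = 5/2.

0.1000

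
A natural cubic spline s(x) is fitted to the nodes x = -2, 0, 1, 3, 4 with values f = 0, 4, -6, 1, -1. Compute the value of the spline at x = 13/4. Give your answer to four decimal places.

1.1677

Write m_i for s''(x_i). With h_i = 2, 1, 2, 1 and divided differences Δ_i = 2, -10, 7/2, -2, the continuity of s' gives the tridiagonal system
  2·m_0 + 6·m_1 + 1·m_2 = 6(Δ_1 - Δ_0) = -72
  1·m_1 + 6·m_2 + 2·m_3 = 6(Δ_2 - Δ_1) = 81
  2·m_2 + 6·m_3 + 1·m_4 = 6(Δ_3 - Δ_2) = -33
Natural end conditions: m_0 = m_4 = 0.
Hence m_0 = 0, m_1 = -476/31, m_2 = 624/31, m_3 = -757/62, m_4 = 0.
On [3, 4], s(x) = 1 + 385/186·(x - 3) - 757/124·(x - 3)² + 757/372·(x - 3)³.
With (x - 3) = 1/4: s(13/4) = 9267/7936.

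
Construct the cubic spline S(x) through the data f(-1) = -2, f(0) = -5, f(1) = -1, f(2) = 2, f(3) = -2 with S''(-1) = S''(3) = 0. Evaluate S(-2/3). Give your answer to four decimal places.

Put M_i = S'' at the i-th knot. Here h = (1, 1, 1, 1) and Δ = (-3, 4, 3, -4), so the interior equations h_(i-1)·M_(i-1) + 2(h_(i-1)+h_i)·M_i + h_i·M_(i+1) = 6(Δ_i − Δ_(i-1)) read
  1·M_0 + 4·M_1 + 1·M_2 = 6(Δ_1 - Δ_0) = 42
  1·M_1 + 4·M_2 + 1·M_3 = 6(Δ_2 - Δ_1) = -6
  1·M_2 + 4·M_3 + 1·M_4 = 6(Δ_3 - Δ_2) = -42
Natural end conditions: M_0 = M_4 = 0.
Solving the tridiagonal system: M_0 = 0, M_1 = 153/14, M_2 = -12/7, M_3 = -141/14, M_4 = 0.
On [-1, 0], S(x) = -2 - 135/28·(x + 1) + 0·(x + 1)² + 51/28·(x + 1)³.
With (x + 1) = 1/3: S(-2/3) = -223/63.

-3.5397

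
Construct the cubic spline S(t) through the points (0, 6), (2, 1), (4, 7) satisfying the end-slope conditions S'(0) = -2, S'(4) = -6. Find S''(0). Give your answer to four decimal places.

Put M_i = S'' at the i-th knot. Here h = (2, 2) and Δ = (-5/2, 3), so the interior equations h_(i-1)·M_(i-1) + 2(h_(i-1)+h_i)·M_i + h_i·M_(i+1) = 6(Δ_i − Δ_(i-1)) read
  2·M_0 + 8·M_1 + 2·M_2 = 6(Δ_1 - Δ_0) = 33
Clamped end conditions give two more equations: 2h_0·M_0 + h_0·M_1 = 6(Δ_0 - S'(0)) = -3 and h_1·M_1 + 2h_1·M_2 = 6(S'(4) - Δ_1) = -54.
Solving: M_0 = -47/8, M_1 = 41/4, M_2 = -149/8.

-5.8750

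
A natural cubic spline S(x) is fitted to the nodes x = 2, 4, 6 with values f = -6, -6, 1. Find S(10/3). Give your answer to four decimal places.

-6.6481

Let M_i = S''(x_i). Step sizes h_i = 2, 2; slopes of the chords Δ_i = (y_(i+1) - y_i)/h_i = 0, 7/2.
  2·M_0 + 8·M_1 + 2·M_2 = 6(Δ_1 - Δ_0) = 21
Natural end conditions: M_0 = M_2 = 0.
Forward elimination and back-substitution give M_0 = 0, M_1 = 21/8, M_2 = 0.
On [2, 4], S(x) = -6 - 7/8·(x - 2) + 0·(x - 2)² + 7/32·(x - 2)³.
With (x - 2) = 4/3: S(10/3) = -359/54.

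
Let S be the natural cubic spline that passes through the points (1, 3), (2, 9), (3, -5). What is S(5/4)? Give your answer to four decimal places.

5.6719

With M_i denoting the second derivative at x_i, h_i = 1, 1, and Δ_i = (y_(i+1) − y_i)/h_i = 6, -14:
  1·M_0 + 4·M_1 + 1·M_2 = 6(Δ_1 - Δ_0) = -120
Natural end conditions: M_0 = M_2 = 0.
Hence M_0 = 0, M_1 = -30, M_2 = 0.
On [1, 2], S(x) = 3 + 11·(x - 1) + 0·(x - 1)² - 5·(x - 1)³.
With (x - 1) = 1/4: S(5/4) = 363/64.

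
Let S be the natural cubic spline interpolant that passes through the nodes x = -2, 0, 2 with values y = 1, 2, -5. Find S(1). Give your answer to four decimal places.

-0.7500

Put σ_i = S'' at the i-th knot. Here h = (2, 2) and Δ = (1/2, -7/2), so the interior equations h_(i-1)·σ_(i-1) + 2(h_(i-1)+h_i)·σ_i + h_i·σ_(i+1) = 6(Δ_i − Δ_(i-1)) read
  2·σ_0 + 8·σ_1 + 2·σ_2 = 6(Δ_1 - Δ_0) = -24
Natural end conditions: σ_0 = σ_2 = 0.
Hence σ_0 = 0, σ_1 = -3, σ_2 = 0.
On [0, 2], S(x) = 2 - 3/2·x - 3/2·x² + 1/4·x³.
With x = 1: S(1) = -3/4.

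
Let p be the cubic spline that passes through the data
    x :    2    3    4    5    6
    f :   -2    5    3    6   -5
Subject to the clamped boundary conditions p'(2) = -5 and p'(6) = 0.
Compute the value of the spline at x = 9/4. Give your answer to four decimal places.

-1.8304

Write M_i for p''(x_i). With h_i = 1, 1, 1, 1 and divided differences Δ_i = 7, -2, 3, -11, the continuity of p' gives the tridiagonal system
  1·M_0 + 4·M_1 + 1·M_2 = 6(Δ_1 - Δ_0) = -54
  1·M_1 + 4·M_2 + 1·M_3 = 6(Δ_2 - Δ_1) = 30
  1·M_2 + 4·M_3 + 1·M_4 = 6(Δ_3 - Δ_2) = -84
Clamped end conditions give two more equations: 2h_0·M_0 + h_0·M_1 = 6(Δ_0 - p'(2)) = 72 and h_3·M_3 + 2h_3·M_4 = 6(p'(6) - Δ_3) = 66.
Solving the tridiagonal system: M_0 = 368/7, M_1 = -232/7, M_2 = 26, M_3 = -286/7, M_4 = 374/7.
On [2, 3], p(x) = -2 - 5·(x - 2) + 184/7·(x - 2)² - 100/7·(x - 2)³.
With (x - 2) = 1/4: p(9/4) = -205/112.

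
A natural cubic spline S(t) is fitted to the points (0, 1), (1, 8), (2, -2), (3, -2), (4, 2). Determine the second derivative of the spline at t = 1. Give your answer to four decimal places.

With M_i denoting the second derivative at x_i, h_i = 1, 1, 1, 1, and Δ_i = (y_(i+1) − y_i)/h_i = 7, -10, 0, 4:
  1·M_0 + 4·M_1 + 1·M_2 = 6(Δ_1 - Δ_0) = -102
  1·M_1 + 4·M_2 + 1·M_3 = 6(Δ_2 - Δ_1) = 60
  1·M_2 + 4·M_3 + 1·M_4 = 6(Δ_3 - Δ_2) = 24
Natural end conditions: M_0 = M_4 = 0.
Forward elimination and back-substitution give M_0 = 0, M_1 = -873/28, M_2 = 159/7, M_3 = 9/28, M_4 = 0.

-31.1786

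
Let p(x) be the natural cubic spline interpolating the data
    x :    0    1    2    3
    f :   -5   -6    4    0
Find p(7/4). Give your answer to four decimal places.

2.0594

With m_i denoting the second derivative at x_i, h_i = 1, 1, 1, and Δ_i = (y_(i+1) − y_i)/h_i = -1, 10, -4:
  1·m_0 + 4·m_1 + 1·m_2 = 6(Δ_1 - Δ_0) = 66
  1·m_1 + 4·m_2 + 1·m_3 = 6(Δ_2 - Δ_1) = -84
Natural end conditions: m_0 = m_3 = 0.
Forward elimination and back-substitution give m_0 = 0, m_1 = 116/5, m_2 = -134/5, m_3 = 0.
On [1, 2], p(x) = -6 + 101/15·(x - 1) + 58/5·(x - 1)² - 25/3·(x - 1)³.
With (x - 1) = 3/4: p(7/4) = 659/320.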